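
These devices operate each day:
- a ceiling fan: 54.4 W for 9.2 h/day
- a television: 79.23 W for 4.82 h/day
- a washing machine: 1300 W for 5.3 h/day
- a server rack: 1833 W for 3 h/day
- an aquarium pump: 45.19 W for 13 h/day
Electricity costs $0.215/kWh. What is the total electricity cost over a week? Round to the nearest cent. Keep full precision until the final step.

$20.86

ceiling fan: 54.4 W × 9.2 h × 7 d = 3,503 Wh = 3.503 kWh
television: 79.23 W × 4.82 h × 7 d = 2,673 Wh = 2.673 kWh
washing machine: 1300 W × 5.3 h × 7 d = 48,230 Wh = 48.23 kWh
server rack: 1833 W × 3 h × 7 d = 38,493 Wh = 38.49 kWh
aquarium pump: 45.19 W × 13 h × 7 d = 4,112 Wh = 4.112 kWh
Total energy = 3.503 + 2.673 + 48.23 + 38.49 + 4.112 = 97.01 kWh
Cost = 97.01 kWh × $0.215 = $20.86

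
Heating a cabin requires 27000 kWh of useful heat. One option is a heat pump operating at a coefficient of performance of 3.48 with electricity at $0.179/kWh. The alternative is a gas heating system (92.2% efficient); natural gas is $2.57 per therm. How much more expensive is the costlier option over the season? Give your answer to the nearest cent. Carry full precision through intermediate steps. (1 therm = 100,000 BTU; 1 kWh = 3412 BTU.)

Heat load = 27000 kWh × 3412 = 92,124,000 BTU
Gas: input = 92,124,000 / 0.922 = 99,917,570 BTU = 999.2 therm → 999.2 × $2.57 = $2,567.88
Heat pump: 92,124,000 BTU / 3412 = 27,000 kWh heat; / 3.48 = 7,759 kWh in → × $0.179 = $1,388.79
Difference = |$2,567.88 − $1,388.79| = $1,179.09

$1179.09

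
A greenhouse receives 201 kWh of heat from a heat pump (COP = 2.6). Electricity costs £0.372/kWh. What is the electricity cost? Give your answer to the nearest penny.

£28.76

Electrical input = 201 kWh / 2.6 = 77.31 kWh
Cost = 77.31 × £0.372/kWh = £28.76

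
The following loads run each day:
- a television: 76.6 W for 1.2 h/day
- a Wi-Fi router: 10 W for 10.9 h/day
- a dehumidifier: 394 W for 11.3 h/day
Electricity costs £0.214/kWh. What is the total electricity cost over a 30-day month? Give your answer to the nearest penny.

television: 76.6 W × 1.2 h × 30 d = 2,758 Wh = 2.758 kWh
Wi-Fi router: 10 W × 10.9 h × 30 d = 3,270 Wh = 3.27 kWh
dehumidifier: 394 W × 11.3 h × 30 d = 133,566 Wh = 133.6 kWh
Total energy = 2.758 + 3.27 + 133.6 = 139.6 kWh
Cost = 139.6 kWh × £0.214 = £29.87

£29.87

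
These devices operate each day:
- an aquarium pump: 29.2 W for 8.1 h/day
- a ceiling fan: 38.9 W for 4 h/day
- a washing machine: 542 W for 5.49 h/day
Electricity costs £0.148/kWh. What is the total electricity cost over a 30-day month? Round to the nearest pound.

aquarium pump: 29.2 W × 8.1 h × 30 d = 7,096 Wh = 7.096 kWh
ceiling fan: 38.9 W × 4 h × 30 d = 4,668 Wh = 4.668 kWh
washing machine: 542 W × 5.49 h × 30 d = 89,267 Wh = 89.27 kWh
Total energy = 7.096 + 4.668 + 89.27 = 101 kWh
Cost = 101 kWh × £0.148 = £14.95 ≈ £15

£15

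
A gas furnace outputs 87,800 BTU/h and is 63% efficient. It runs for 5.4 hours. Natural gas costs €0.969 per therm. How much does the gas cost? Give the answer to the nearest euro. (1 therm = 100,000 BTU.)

€7

Heat delivered = 87,800 BTU/h × 5.4 h = 474,120 BTU
Gas input = 474,120 / 0.63 = 752,571 BTU
= 752,571 / 100,000 = 7.526 therm
Cost = 7.526 × €0.969/therm = €7.29 ≈ €7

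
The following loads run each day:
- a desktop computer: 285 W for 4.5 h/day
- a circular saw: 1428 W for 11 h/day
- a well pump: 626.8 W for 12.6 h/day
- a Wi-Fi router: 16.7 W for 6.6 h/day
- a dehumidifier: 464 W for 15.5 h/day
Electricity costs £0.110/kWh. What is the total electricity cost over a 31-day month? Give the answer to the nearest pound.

desktop computer: 285 W × 4.5 h × 31 d = 39,758 Wh = 39.76 kWh
circular saw: 1428 W × 11 h × 31 d = 486,948 Wh = 486.9 kWh
well pump: 626.8 W × 12.6 h × 31 d = 244,828 Wh = 244.8 kWh
Wi-Fi router: 16.7 W × 6.6 h × 31 d = 3,417 Wh = 3.417 kWh
dehumidifier: 464 W × 15.5 h × 31 d = 222,952 Wh = 223 kWh
Total energy = 39.76 + 486.9 + 244.8 + 3.417 + 223 = 997.9 kWh
Cost = 997.9 kWh × £0.110 = £109.77 ≈ £110

£110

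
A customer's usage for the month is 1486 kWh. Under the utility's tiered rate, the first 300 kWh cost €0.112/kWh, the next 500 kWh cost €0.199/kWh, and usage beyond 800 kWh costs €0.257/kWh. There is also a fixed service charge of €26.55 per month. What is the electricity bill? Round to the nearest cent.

€335.95

First 300 kWh × €0.112 = €33.60
Next 500 kWh × €0.199 = €99.50
Remaining 686 kWh × €0.257 = €176.30
Energy charge = €309.40; + service €26.55 = €335.95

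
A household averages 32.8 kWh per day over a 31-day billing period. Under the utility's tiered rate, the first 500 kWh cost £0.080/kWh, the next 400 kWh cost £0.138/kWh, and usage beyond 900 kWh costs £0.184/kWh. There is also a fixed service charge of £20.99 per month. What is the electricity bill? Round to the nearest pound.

Usage = 32.8 kWh/day × 31 days = 1016.8 kWh
First 500 kWh × £0.080 = £40.00
Next 400 kWh × £0.138 = £55.20
Remaining 116.8 kWh × £0.184 = £21.49
Energy charge = £116.69; + service £20.99 = £137.68 ≈ £138

£138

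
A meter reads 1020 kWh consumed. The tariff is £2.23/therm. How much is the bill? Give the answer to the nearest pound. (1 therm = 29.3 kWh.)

1020 kWh × (0.03413 therm/kWh) = 34.81 therm
Cost = 34.81 therm × £2.23/therm = £77.63 ≈ £78

£78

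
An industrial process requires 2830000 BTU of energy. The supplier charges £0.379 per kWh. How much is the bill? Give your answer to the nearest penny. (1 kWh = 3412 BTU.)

£314.35

2830000 BTU × (0.00029308 kWh/BTU) = 829.4 kWh
Cost = 829.4 kWh × £0.379/kWh = £314.35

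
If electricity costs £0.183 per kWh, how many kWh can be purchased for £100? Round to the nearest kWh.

£100 / £0.183 per kWh = 546.4 kWh

546 kWh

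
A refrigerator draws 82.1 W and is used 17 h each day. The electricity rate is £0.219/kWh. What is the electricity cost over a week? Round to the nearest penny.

Energy = 82.1 W × 17 h/day × 7 days = 9,770 Wh = 9.77 kWh
Cost = 9.77 kWh × £0.219/kWh = £2.14

£2.14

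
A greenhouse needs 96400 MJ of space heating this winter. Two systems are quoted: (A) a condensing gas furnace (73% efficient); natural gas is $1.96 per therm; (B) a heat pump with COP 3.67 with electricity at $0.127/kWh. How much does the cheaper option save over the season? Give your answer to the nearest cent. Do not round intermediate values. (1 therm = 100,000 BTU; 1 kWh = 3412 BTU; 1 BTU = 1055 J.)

Heat load = 96400 MJ = 96,400,000,000 J / 1055 = 91,374,408 BTU
Gas: input = 91,374,408 / 0.730 = 125,170,421 BTU = 1,252 therm → 1,252 × $1.96 = $2,453.34
Heat pump: 91,374,408 BTU / 3412 = 26,780 kWh heat; / 3.67 = 7,297 kWh in → × $0.127 = $926.73
Difference = |$2,453.34 − $926.73| = $1,526.61

$1526.61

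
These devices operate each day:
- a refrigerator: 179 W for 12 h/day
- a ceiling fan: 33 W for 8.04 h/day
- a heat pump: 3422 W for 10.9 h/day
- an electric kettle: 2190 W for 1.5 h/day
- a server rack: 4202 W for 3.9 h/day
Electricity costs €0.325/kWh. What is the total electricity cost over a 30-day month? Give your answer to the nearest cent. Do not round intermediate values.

€579.01

refrigerator: 179 W × 12 h × 30 d = 64,440 Wh = 64.44 kWh
ceiling fan: 33 W × 8.04 h × 30 d = 7,960 Wh = 7.96 kWh
heat pump: 3422 W × 10.9 h × 30 d = 1,118,994 Wh = 1,119 kWh
electric kettle: 2190 W × 1.5 h × 30 d = 98,550 Wh = 98.55 kWh
server rack: 4202 W × 3.9 h × 30 d = 491,634 Wh = 491.6 kWh
Total energy = 64.44 + 7.96 + 1,119 + 98.55 + 491.6 = 1,782 kWh
Cost = 1,782 kWh × €0.325 = €579.01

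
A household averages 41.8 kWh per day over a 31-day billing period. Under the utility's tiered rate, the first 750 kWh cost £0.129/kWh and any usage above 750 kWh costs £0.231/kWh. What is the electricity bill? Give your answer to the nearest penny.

£222.83

Usage = 41.8 kWh/day × 31 days = 1295.8 kWh
First 750 kWh × £0.129 = £96.75
Remaining 545.8 kWh × £0.231 = £126.08
Total = £222.83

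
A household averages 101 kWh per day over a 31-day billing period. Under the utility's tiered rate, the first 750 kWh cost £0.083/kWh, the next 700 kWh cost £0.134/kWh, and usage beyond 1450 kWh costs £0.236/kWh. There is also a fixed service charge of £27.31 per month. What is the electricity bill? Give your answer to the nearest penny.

Usage = 101 kWh/day × 31 days = 3131 kWh
First 750 kWh × £0.083 = £62.25
Next 700 kWh × £0.134 = £93.80
Remaining 1681 kWh × £0.236 = £396.72
Energy charge = £552.77; + service £27.31 = £580.08

£580.08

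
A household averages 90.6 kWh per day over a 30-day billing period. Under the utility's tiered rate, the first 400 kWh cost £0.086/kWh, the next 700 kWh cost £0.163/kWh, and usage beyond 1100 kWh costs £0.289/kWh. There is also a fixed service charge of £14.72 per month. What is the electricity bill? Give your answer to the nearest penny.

Usage = 90.6 kWh/day × 30 days = 2718 kWh
First 400 kWh × £0.086 = £34.40
Next 700 kWh × £0.163 = £114.10
Remaining 1618 kWh × £0.289 = £467.60
Energy charge = £616.10; + service £14.72 = £630.82

£630.82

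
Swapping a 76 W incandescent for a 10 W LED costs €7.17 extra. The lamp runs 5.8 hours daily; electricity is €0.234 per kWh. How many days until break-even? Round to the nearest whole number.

80 days

Power saved = 76 − 10 = 66 W
Daily energy saved = 66 W × 5.8 h = 382.8 Wh = 0.3828 kWh
Daily savings = 0.3828 × €0.234 = €0.0896
Payback = €7.17 / €0.0896 per day = 80.04 days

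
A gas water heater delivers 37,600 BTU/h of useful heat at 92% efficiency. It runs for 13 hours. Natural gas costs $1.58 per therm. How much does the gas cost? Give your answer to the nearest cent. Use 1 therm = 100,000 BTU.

$8.39

Heat delivered = 37,600 BTU/h × 13 h = 488,800 BTU
Gas input = 488,800 / 0.92 = 531,304 BTU
= 531,304 / 100,000 = 5.313 therm
Cost = 5.313 × $1.58/therm = $8.39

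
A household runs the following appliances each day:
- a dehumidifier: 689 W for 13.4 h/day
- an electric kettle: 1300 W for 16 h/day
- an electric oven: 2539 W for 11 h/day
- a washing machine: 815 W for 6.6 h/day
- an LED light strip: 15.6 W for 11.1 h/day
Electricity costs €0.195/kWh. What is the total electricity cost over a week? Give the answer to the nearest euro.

dehumidifier: 689 W × 13.4 h × 7 d = 64,628 Wh = 64.63 kWh
electric kettle: 1300 W × 16 h × 7 d = 145,600 Wh = 145.6 kWh
electric oven: 2539 W × 11 h × 7 d = 195,503 Wh = 195.5 kWh
washing machine: 815 W × 6.6 h × 7 d = 37,653 Wh = 37.65 kWh
LED light strip: 15.6 W × 11.1 h × 7 d = 1,212 Wh = 1.212 kWh
Total energy = 64.63 + 145.6 + 195.5 + 37.65 + 1.212 = 444.6 kWh
Cost = 444.6 kWh × €0.195 = €86.70 ≈ €87

€87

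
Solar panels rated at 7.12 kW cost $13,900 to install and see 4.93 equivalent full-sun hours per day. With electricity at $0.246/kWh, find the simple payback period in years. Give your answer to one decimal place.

Daily generation = 7.12 kW × 4.93 h = 35.1 kWh
Annual generation = 35.1 × 365 = 12812 kWh
Annual savings = 12812 × $0.246 = $3,151.77
Payback = $13,900 / $3,151.77 = 4.41 years

4.4 years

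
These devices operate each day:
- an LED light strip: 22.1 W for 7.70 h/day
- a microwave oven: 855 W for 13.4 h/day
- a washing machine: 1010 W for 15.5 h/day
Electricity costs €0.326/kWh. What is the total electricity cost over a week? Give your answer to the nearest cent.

€62.26

LED light strip: 22.1 W × 7.70 h × 7 d = 1,191 Wh = 1.191 kWh
microwave oven: 855 W × 13.4 h × 7 d = 80,199 Wh = 80.2 kWh
washing machine: 1010 W × 15.5 h × 7 d = 109,585 Wh = 109.6 kWh
Total energy = 1.191 + 80.2 + 109.6 = 191 kWh
Cost = 191 kWh × €0.326 = €62.26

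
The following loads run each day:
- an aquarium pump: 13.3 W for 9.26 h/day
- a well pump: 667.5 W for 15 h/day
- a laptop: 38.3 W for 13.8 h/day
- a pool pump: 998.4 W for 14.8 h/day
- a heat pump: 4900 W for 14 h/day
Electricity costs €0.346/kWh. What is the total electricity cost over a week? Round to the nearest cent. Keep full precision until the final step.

aquarium pump: 13.3 W × 9.26 h × 7 d = 862 Wh = 0.8621 kWh
well pump: 667.5 W × 15 h × 7 d = 70,088 Wh = 70.09 kWh
laptop: 38.3 W × 13.8 h × 7 d = 3,700 Wh = 3.7 kWh
pool pump: 998.4 W × 14.8 h × 7 d = 103,434 Wh = 103.4 kWh
heat pump: 4900 W × 14 h × 7 d = 480,200 Wh = 480.2 kWh
Total energy = 0.8621 + 70.09 + 3.7 + 103.4 + 480.2 = 658.3 kWh
Cost = 658.3 kWh × €0.346 = €227.77

€227.77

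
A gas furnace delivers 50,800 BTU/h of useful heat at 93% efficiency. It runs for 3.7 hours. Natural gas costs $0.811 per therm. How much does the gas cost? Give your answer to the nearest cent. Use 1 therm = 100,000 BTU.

Heat delivered = 50,800 BTU/h × 3.7 h = 187,960 BTU
Gas input = 187,960 / 0.93 = 202,108 BTU
= 202,108 / 100,000 = 2.021 therm
Cost = 2.021 × $0.811/therm = $1.64

$1.64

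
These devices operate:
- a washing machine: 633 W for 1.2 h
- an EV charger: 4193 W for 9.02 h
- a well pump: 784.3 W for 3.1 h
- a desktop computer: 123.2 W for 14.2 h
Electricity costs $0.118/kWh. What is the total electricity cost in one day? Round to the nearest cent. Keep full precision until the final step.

washing machine: 633 W × 1.2 h = 760 Wh = 0.7596 kWh
EV charger: 4193 W × 9.02 h = 37,821 Wh = 37.82 kWh
well pump: 784.3 W × 3.1 h = 2,431 Wh = 2.431 kWh
desktop computer: 123.2 W × 14.2 h = 1,749 Wh = 1.749 kWh
Total energy = 0.7596 + 37.82 + 2.431 + 1.749 = 42.76 kWh
Cost = 42.76 kWh × $0.118 = $5.05

$5.05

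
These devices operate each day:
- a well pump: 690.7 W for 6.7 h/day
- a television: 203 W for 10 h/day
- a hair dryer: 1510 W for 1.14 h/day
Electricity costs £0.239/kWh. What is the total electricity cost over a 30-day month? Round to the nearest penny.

£60.08

well pump: 690.7 W × 6.7 h × 30 d = 138,831 Wh = 138.8 kWh
television: 203 W × 10 h × 30 d = 60,900 Wh = 60.9 kWh
hair dryer: 1510 W × 1.14 h × 30 d = 51,642 Wh = 51.64 kWh
Total energy = 138.8 + 60.9 + 51.64 = 251.4 kWh
Cost = 251.4 kWh × £0.239 = £60.08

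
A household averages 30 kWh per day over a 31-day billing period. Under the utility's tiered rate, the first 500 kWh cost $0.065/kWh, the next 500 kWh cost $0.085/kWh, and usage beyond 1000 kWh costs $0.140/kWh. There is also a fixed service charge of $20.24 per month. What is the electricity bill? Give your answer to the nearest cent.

Usage = 30 kWh/day × 31 days = 930 kWh
First 500 kWh × $0.065 = $32.50
Next 430 kWh × $0.085 = $36.55
Remaining tier: 0 kWh (not reached)
Energy charge = $69.05; + service $20.24 = $89.29

$89.29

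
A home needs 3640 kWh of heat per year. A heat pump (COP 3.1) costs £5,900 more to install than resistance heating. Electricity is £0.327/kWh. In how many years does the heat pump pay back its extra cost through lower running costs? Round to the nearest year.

Resistance: 3640 kWh × £0.327 = £1,190.28/yr
Heat pump: 3640 / 3.1 = 1174 kWh in → × £0.327 = £383.96/yr
Annual savings = £806.32
Payback = £5,900 / £806.32 = 7.32 years

7 years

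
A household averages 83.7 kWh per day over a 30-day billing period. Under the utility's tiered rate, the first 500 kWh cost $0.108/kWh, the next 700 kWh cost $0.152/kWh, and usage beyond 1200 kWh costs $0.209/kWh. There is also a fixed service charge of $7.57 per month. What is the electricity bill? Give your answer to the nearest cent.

Usage = 83.7 kWh/day × 30 days = 2511 kWh
First 500 kWh × $0.108 = $54.00
Next 700 kWh × $0.152 = $106.40
Remaining 1311 kWh × $0.209 = $274.00
Energy charge = $434.40; + service $7.57 = $441.97

$441.97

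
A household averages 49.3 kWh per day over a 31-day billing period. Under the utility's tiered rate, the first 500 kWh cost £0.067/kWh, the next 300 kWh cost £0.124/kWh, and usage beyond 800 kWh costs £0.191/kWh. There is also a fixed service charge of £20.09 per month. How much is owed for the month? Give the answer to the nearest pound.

£230

Usage = 49.3 kWh/day × 31 days = 1528.3 kWh
First 500 kWh × £0.067 = £33.50
Next 300 kWh × £0.124 = £37.20
Remaining 728.3 kWh × £0.191 = £139.11
Energy charge = £209.81; + service £20.09 = £229.90 ≈ £230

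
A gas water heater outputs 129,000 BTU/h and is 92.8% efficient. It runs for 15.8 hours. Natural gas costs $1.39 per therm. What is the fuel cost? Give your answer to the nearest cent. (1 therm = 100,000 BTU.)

Heat delivered = 129,000 BTU/h × 15.8 h = 2,038,200 BTU
Gas input = 2,038,200 / 0.928 = 2,196,336 BTU
= 2,196,336 / 100,000 = 21.96 therm
Cost = 21.96 × $1.39/therm = $30.53

$30.53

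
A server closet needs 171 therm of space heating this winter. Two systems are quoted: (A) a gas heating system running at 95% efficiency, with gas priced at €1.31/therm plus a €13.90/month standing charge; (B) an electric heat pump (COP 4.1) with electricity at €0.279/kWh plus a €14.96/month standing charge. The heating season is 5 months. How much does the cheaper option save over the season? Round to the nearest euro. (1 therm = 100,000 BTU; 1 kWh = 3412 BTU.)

€111

Heat load = 171 therm × 100,000 = 17,100,000 BTU
Gas: input = 17,100,000 / 0.95 = 18,000,000 BTU = 180 therm → 180 × €1.31 = €235.80; + 5 × €13.90 standing = €305.30
Heat pump: 17,100,000 BTU / 3412 = 5,012 kWh heat; / 4.1 = 1,222 kWh in → × €0.279 = €341.04; + 5 × €14.96 standing = €415.84
Difference = |€305.30 − €415.84| = €110.54 ≈ €111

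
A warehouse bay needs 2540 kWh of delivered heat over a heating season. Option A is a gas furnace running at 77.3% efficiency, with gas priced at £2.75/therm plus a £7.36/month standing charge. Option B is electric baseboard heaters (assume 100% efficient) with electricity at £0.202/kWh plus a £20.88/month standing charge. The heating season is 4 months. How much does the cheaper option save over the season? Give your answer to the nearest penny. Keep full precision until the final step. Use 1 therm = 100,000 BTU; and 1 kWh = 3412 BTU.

Heat load = 2540 kWh × 3412 = 8,666,480 BTU
Gas: input = 8,666,480 / 0.773 = 11,211,488 BTU = 112.1 therm → 112.1 × £2.75 = £308.32; + 4 × £7.36 standing = £337.76
Electric: 8,666,480 BTU / 3412 = 2,540 kWh → × £0.202 = £513.08; + 4 × £20.88 standing = £596.60
Difference = |£337.76 − £596.60| = £258.84

£258.84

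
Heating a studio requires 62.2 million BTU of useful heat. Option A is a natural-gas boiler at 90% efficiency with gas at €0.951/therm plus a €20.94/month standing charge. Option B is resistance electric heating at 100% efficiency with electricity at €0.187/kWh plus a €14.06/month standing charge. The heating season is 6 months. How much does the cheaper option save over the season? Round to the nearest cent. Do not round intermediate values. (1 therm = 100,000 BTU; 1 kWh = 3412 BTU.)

Heat load = 62.2 × 10⁶ BTU = 62,200,000 BTU
Gas: input = 62,200,000 / 0.90 = 69,111,111 BTU = 691.1 therm → 691.1 × €0.951 = €657.25; + 6 × €20.94 standing = €782.89
Electric: 62,200,000 BTU / 3412 = 18,230 kWh → × €0.187 = €3,408.97; + 6 × €14.06 standing = €3,493.33
Difference = |€782.89 − €3,493.33| = €2,710.44

€2710.44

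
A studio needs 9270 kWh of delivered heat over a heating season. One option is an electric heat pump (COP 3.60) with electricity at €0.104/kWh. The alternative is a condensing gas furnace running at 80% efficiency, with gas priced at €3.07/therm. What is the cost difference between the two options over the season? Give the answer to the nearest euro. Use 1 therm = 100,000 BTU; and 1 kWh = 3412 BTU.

Heat load = 9270 kWh × 3412 = 31,629,240 BTU
Gas: input = 31,629,240 / 0.80 = 39,536,550 BTU = 395.4 therm → 395.4 × €3.07 = €1,213.77
Heat pump: 31,629,240 BTU / 3412 = 9,270 kWh heat; / 3.60 = 2,575 kWh in → × €0.104 = €267.80
Difference = |€1,213.77 − €267.80| = €945.97 ≈ €946

€946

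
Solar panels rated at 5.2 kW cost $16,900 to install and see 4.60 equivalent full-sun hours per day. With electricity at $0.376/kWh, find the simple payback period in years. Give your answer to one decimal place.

5.1 years

Daily generation = 5.2 kW × 4.60 h = 23.92 kWh
Annual generation = 23.92 × 365 = 8730.8 kWh
Annual savings = 8730.8 × $0.376 = $3,282.78
Payback = $16,900 / $3,282.78 = 5.15 years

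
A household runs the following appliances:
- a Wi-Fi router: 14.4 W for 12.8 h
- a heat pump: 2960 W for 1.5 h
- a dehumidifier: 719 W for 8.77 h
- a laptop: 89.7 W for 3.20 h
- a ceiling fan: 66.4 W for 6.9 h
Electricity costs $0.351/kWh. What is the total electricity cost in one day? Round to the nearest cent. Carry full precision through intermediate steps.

Wi-Fi router: 14.4 W × 12.8 h = 184 Wh = 0.1843 kWh
heat pump: 2960 W × 1.5 h = 4,440 Wh = 4.44 kWh
dehumidifier: 719 W × 8.77 h = 6,306 Wh = 6.306 kWh
laptop: 89.7 W × 3.20 h = 287 Wh = 0.287 kWh
ceiling fan: 66.4 W × 6.9 h = 458 Wh = 0.4582 kWh
Total energy = 0.1843 + 4.44 + 6.306 + 0.287 + 0.4582 = 11.68 kWh
Cost = 11.68 kWh × $0.351 = $4.10

$4.10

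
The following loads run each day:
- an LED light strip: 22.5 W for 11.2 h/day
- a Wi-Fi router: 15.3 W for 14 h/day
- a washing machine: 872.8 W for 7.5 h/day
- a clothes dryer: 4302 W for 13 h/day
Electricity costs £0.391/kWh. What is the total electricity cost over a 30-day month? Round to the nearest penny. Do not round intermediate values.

£738.27

LED light strip: 22.5 W × 11.2 h × 30 d = 7,560 Wh = 7.56 kWh
Wi-Fi router: 15.3 W × 14 h × 30 d = 6,426 Wh = 6.426 kWh
washing machine: 872.8 W × 7.5 h × 30 d = 196,380 Wh = 196.4 kWh
clothes dryer: 4302 W × 13 h × 30 d = 1,677,780 Wh = 1,678 kWh
Total energy = 7.56 + 6.426 + 196.4 + 1,678 = 1,888 kWh
Cost = 1,888 kWh × £0.391 = £738.27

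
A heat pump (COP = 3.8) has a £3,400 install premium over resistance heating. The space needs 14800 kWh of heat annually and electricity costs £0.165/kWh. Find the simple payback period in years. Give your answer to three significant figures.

Resistance: 14800 kWh × £0.165 = £2,442.00/yr
Heat pump: 14800 / 3.8 = 3895 kWh in → × £0.165 = £642.63/yr
Annual savings = £1,799.37
Payback = £3,400 / £1,799.37 = 1.89 years

1.89 years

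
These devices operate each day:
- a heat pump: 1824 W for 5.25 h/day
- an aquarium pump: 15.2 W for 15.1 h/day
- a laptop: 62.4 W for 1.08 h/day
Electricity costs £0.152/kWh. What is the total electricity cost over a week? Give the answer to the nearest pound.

£11

heat pump: 1824 W × 5.25 h × 7 d = 67,032 Wh = 67.03 kWh
aquarium pump: 15.2 W × 15.1 h × 7 d = 1,607 Wh = 1.607 kWh
laptop: 62.4 W × 1.08 h × 7 d = 472 Wh = 0.4717 kWh
Total energy = 67.03 + 1.607 + 0.4717 = 69.11 kWh
Cost = 69.11 kWh × £0.152 = £10.50 ≈ £11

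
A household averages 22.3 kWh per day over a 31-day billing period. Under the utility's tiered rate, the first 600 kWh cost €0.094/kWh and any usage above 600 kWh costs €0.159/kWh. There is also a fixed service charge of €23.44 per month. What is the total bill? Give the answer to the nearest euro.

Usage = 22.3 kWh/day × 31 days = 691.3 kWh
First 600 kWh × €0.094 = €56.40
Remaining 91.3 kWh × €0.159 = €14.52
Energy charge = €70.92; + service €23.44 = €94.36 ≈ €94

€94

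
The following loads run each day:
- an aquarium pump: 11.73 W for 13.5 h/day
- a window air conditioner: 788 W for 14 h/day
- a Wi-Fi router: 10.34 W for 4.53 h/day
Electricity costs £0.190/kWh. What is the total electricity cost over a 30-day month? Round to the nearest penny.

£64.05

aquarium pump: 11.73 W × 13.5 h × 30 d = 4,751 Wh = 4.751 kWh
window air conditioner: 788 W × 14 h × 30 d = 330,960 Wh = 331 kWh
Wi-Fi router: 10.34 W × 4.53 h × 30 d = 1,405 Wh = 1.405 kWh
Total energy = 4.751 + 331 + 1.405 = 337.1 kWh
Cost = 337.1 kWh × £0.190 = £64.05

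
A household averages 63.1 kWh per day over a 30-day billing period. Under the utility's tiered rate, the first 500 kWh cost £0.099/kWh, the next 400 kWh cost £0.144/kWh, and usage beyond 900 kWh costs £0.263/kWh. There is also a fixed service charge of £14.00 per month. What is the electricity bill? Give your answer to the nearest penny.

£382.26

Usage = 63.1 kWh/day × 30 days = 1893 kWh
First 500 kWh × £0.099 = £49.50
Next 400 kWh × £0.144 = £57.60
Remaining 993 kWh × £0.263 = £261.16
Energy charge = £368.26; + service £14.00 = £382.26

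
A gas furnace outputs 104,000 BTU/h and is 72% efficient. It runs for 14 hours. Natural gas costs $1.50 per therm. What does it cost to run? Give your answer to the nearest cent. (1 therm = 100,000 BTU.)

Heat delivered = 104,000 BTU/h × 14 h = 1,456,000 BTU
Gas input = 1,456,000 / 0.72 = 2,022,222 BTU
= 2,022,222 / 100,000 = 20.22 therm
Cost = 20.22 × $1.50/therm = $30.33

$30.33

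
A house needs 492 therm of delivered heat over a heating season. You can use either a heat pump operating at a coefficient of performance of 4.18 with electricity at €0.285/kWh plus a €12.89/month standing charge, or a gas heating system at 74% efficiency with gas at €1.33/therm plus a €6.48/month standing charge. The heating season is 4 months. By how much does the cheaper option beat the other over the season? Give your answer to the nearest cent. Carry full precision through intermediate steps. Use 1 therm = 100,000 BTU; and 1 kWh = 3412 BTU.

Heat load = 492 therm × 100,000 = 49,200,000 BTU
Gas: input = 49,200,000 / 0.74 = 66,486,486 BTU = 664.9 therm → 664.9 × €1.33 = €884.27; + 4 × €6.48 standing = €910.19
Heat pump: 49,200,000 BTU / 3412 = 14,420 kWh heat; / 4.18 = 3,450 kWh in → × €0.285 = €983.16; + 4 × €12.89 standing = €1,034.72
Difference = |€910.19 − €1,034.72| = €124.53

€124.53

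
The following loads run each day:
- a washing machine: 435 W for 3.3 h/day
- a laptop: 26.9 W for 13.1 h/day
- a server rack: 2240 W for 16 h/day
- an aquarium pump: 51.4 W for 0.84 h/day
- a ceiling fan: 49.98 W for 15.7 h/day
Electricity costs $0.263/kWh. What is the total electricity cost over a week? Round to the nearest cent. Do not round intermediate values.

$70.80

washing machine: 435 W × 3.3 h × 7 d = 10,048 Wh = 10.05 kWh
laptop: 26.9 W × 13.1 h × 7 d = 2,467 Wh = 2.467 kWh
server rack: 2240 W × 16 h × 7 d = 250,880 Wh = 250.9 kWh
aquarium pump: 51.4 W × 0.84 h × 7 d = 302 Wh = 0.3022 kWh
ceiling fan: 49.98 W × 15.7 h × 7 d = 5,493 Wh = 5.493 kWh
Total energy = 10.05 + 2.467 + 250.9 + 0.3022 + 5.493 = 269.2 kWh
Cost = 269.2 kWh × $0.263 = $70.80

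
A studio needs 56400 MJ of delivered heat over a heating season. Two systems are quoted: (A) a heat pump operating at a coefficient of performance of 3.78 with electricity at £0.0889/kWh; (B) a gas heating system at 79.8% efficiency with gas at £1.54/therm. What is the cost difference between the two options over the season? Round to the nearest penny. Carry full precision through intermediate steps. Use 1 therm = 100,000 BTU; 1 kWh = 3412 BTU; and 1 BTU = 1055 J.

Heat load = 56400 MJ = 56,400,000,000 J / 1055 = 53,459,716 BTU
Gas: input = 53,459,716 / 0.798 = 66,992,125 BTU = 669.9 therm → 669.9 × £1.54 = £1,031.68
Heat pump: 53,459,716 BTU / 3412 = 15,670 kWh heat; / 3.78 = 4,145 kWh in → × £0.0889 = £368.49
Difference = |£1,031.68 − £368.49| = £663.19

£663.19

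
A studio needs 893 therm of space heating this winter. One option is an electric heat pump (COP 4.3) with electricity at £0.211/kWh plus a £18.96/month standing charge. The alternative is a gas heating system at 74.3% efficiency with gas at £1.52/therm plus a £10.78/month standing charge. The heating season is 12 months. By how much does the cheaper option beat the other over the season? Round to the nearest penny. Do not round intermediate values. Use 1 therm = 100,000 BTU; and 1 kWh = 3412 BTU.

Heat load = 893 therm × 100,000 = 89,300,000 BTU
Gas: input = 89,300,000 / 0.743 = 120,188,425 BTU = 1,202 therm → 1,202 × £1.52 = £1,826.86; + 12 × £10.78 standing = £1,956.22
Heat pump: 89,300,000 BTU / 3412 = 26,170 kWh heat; / 4.3 = 6,087 kWh in → × £0.211 = £1,284.27; + 12 × £18.96 standing = £1,511.79
Difference = |£1,956.22 − £1,511.79| = £444.43

£444.43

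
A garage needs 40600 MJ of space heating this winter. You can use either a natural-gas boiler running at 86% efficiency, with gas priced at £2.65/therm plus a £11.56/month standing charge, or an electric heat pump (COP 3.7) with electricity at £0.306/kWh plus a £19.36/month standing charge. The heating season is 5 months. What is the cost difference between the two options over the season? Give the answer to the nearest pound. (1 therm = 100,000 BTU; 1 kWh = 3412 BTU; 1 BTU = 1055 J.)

£214

Heat load = 40600 MJ = 40,600,000,000 J / 1055 = 38,483,412 BTU
Gas: input = 38,483,412 / 0.86 = 44,748,154 BTU = 447.5 therm → 447.5 × £2.65 = £1,185.83; + 5 × £11.56 standing = £1,243.63
Heat pump: 38,483,412 BTU / 3412 = 11,280 kWh heat; / 3.7 = 3,048 kWh in → × £0.306 = £932.79; + 5 × £19.36 standing = £1,029.59
Difference = |£1,243.63 − £1,029.59| = £214.04 ≈ £214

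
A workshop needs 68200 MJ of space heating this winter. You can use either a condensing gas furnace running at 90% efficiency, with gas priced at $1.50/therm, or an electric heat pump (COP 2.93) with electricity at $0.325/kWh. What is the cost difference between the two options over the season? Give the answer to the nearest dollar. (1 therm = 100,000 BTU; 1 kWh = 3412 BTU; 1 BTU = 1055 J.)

Heat load = 68200 MJ = 68,200,000,000 J / 1055 = 64,644,550 BTU
Gas: input = 64,644,550 / 0.90 = 71,827,278 BTU = 718.3 therm → 718.3 × $1.50 = $1,077.41
Heat pump: 64,644,550 BTU / 3412 = 18,950 kWh heat; / 2.93 = 6,466 kWh in → × $0.325 = $2,101.54
Difference = |$1,077.41 − $2,101.54| = $1,024.14 ≈ $1024

$1024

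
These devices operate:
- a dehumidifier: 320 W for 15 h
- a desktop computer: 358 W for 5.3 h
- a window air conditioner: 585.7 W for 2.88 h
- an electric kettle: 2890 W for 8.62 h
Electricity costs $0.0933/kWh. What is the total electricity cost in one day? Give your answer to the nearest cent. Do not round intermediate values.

dehumidifier: 320 W × 15 h = 4,800 Wh = 4.8 kWh
desktop computer: 358 W × 5.3 h = 1,897 Wh = 1.897 kWh
window air conditioner: 585.7 W × 2.88 h = 1,687 Wh = 1.687 kWh
electric kettle: 2890 W × 8.62 h = 24,912 Wh = 24.91 kWh
Total energy = 4.8 + 1.897 + 1.687 + 24.91 = 33.3 kWh
Cost = 33.3 kWh × $0.0933 = $3.11

$3.11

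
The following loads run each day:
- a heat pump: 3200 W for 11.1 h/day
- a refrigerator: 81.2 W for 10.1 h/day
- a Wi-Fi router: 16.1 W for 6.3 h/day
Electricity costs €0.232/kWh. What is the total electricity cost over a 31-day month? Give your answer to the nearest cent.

€262.09

heat pump: 3200 W × 11.1 h × 31 d = 1,101,120 Wh = 1,101 kWh
refrigerator: 81.2 W × 10.1 h × 31 d = 25,424 Wh = 25.42 kWh
Wi-Fi router: 16.1 W × 6.3 h × 31 d = 3,144 Wh = 3.144 kWh
Total energy = 1,101 + 25.42 + 3.144 = 1,130 kWh
Cost = 1,130 kWh × €0.232 = €262.09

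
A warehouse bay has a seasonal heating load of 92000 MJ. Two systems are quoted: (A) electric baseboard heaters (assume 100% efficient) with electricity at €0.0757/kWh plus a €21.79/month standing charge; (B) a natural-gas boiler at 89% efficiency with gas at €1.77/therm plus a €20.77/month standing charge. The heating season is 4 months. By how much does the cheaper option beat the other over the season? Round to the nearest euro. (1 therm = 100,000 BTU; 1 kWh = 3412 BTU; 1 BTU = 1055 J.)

Heat load = 92000 MJ = 92,000,000,000 J / 1055 = 87,203,791 BTU
Gas: input = 87,203,791 / 0.89 = 97,981,788 BTU = 979.8 therm → 979.8 × €1.77 = €1,734.28; + 4 × €20.77 standing = €1,817.36
Electric: 87,203,791 BTU / 3412 = 25,560 kWh → × €0.0757 = €1,934.74; + 4 × €21.79 standing = €2,021.90
Difference = |€1,817.36 − €2,021.90| = €204.54 ≈ €205

€205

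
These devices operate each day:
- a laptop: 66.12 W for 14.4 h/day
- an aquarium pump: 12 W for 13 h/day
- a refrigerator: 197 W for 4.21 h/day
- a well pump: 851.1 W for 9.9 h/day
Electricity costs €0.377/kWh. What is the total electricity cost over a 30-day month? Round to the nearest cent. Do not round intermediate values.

laptop: 66.12 W × 14.4 h × 30 d = 28,564 Wh = 28.56 kWh
aquarium pump: 12 W × 13 h × 30 d = 4,680 Wh = 4.68 kWh
refrigerator: 197 W × 4.21 h × 30 d = 24,881 Wh = 24.88 kWh
well pump: 851.1 W × 9.9 h × 30 d = 252,777 Wh = 252.8 kWh
Total energy = 28.56 + 4.68 + 24.88 + 252.8 = 310.9 kWh
Cost = 310.9 kWh × €0.377 = €117.21

€117.21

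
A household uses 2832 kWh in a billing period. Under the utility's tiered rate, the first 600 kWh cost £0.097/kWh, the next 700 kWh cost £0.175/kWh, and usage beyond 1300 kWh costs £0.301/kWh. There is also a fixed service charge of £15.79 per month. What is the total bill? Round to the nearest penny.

First 600 kWh × £0.097 = £58.20
Next 700 kWh × £0.175 = £122.50
Remaining 1532 kWh × £0.301 = £461.13
Energy charge = £641.83; + service £15.79 = £657.62

£657.62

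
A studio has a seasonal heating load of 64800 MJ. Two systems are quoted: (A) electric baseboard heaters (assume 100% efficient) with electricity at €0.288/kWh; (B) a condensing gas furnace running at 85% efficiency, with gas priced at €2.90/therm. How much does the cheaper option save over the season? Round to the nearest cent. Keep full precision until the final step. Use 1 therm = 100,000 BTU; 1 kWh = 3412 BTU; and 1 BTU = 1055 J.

Heat load = 64800 MJ = 64,800,000,000 J / 1055 = 61,421,801 BTU
Gas: input = 61,421,801 / 0.85 = 72,260,942 BTU = 722.6 therm → 722.6 × €2.90 = €2,095.57
Electric: 61,421,801 BTU / 3412 = 18,000 kWh → × €0.288 = €5,184.49
Difference = |€2,095.57 − €5,184.49| = €3,088.92

€3088.92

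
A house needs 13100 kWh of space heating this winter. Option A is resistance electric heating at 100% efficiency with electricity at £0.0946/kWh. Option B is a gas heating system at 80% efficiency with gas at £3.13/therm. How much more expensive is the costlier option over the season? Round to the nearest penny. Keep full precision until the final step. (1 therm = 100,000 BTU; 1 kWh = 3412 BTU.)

Heat load = 13100 kWh × 3412 = 44,697,200 BTU
Gas: input = 44,697,200 / 0.800 = 55,871,500 BTU = 558.7 therm → 558.7 × £3.13 = £1,748.78
Electric: 44,697,200 BTU / 3412 = 13,100 kWh → × £0.0946 = £1,239.26
Difference = |£1,748.78 − £1,239.26| = £509.52

£509.52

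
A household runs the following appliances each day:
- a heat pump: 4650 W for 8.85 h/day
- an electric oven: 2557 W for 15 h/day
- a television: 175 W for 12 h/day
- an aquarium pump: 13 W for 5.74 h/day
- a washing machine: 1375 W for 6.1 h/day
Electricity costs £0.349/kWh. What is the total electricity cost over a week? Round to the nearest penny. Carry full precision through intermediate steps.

£220.04

heat pump: 4650 W × 8.85 h × 7 d = 288,068 Wh = 288.1 kWh
electric oven: 2557 W × 15 h × 7 d = 268,485 Wh = 268.5 kWh
television: 175 W × 12 h × 7 d = 14,700 Wh = 14.7 kWh
aquarium pump: 13 W × 5.74 h × 7 d = 522 Wh = 0.5223 kWh
washing machine: 1375 W × 6.1 h × 7 d = 58,712 Wh = 58.71 kWh
Total energy = 288.1 + 268.5 + 14.7 + 0.5223 + 58.71 = 630.5 kWh
Cost = 630.5 kWh × £0.349 = £220.04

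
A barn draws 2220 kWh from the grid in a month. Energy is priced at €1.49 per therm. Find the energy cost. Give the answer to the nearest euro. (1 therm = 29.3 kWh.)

2220 kWh × (0.03413 therm/kWh) = 75.77 therm
Cost = 75.77 therm × €1.49/therm = €112.89 ≈ €113

€113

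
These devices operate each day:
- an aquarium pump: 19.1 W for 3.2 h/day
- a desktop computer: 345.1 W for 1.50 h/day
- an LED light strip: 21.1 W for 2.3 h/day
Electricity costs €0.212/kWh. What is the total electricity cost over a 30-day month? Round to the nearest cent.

aquarium pump: 19.1 W × 3.2 h × 30 d = 1,834 Wh = 1.834 kWh
desktop computer: 345.1 W × 1.50 h × 30 d = 15,530 Wh = 15.53 kWh
LED light strip: 21.1 W × 2.3 h × 30 d = 1,456 Wh = 1.456 kWh
Total energy = 1.834 + 15.53 + 1.456 = 18.82 kWh
Cost = 18.82 kWh × €0.212 = €3.99

€3.99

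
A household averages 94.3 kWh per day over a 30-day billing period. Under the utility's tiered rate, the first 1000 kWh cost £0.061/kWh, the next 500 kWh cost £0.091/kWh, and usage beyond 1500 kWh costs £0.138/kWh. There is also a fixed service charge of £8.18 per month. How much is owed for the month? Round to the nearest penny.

£298.08

Usage = 94.3 kWh/day × 30 days = 2829 kWh
First 1000 kWh × £0.061 = £61.00
Next 500 kWh × £0.091 = £45.50
Remaining 1329 kWh × £0.138 = £183.40
Energy charge = £289.90; + service £8.18 = £298.08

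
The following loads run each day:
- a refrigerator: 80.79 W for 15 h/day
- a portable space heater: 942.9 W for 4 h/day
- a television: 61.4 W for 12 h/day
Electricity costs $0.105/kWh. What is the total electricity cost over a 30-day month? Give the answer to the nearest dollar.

$18

refrigerator: 80.79 W × 15 h × 30 d = 36,356 Wh = 36.36 kWh
portable space heater: 942.9 W × 4 h × 30 d = 113,148 Wh = 113.1 kWh
television: 61.4 W × 12 h × 30 d = 22,104 Wh = 22.1 kWh
Total energy = 36.36 + 113.1 + 22.1 = 171.6 kWh
Cost = 171.6 kWh × $0.105 = $18.02 ≈ $18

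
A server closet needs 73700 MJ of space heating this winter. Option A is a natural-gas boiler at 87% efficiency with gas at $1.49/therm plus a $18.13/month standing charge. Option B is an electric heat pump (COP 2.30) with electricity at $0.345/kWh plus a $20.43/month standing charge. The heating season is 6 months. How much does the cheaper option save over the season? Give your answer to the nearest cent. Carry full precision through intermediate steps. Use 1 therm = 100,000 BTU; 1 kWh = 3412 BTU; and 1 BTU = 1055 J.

Heat load = 73700 MJ = 73,700,000,000 J / 1055 = 69,857,820 BTU
Gas: input = 69,857,820 / 0.87 = 80,296,345 BTU = 803 therm → 803 × $1.49 = $1,196.42; + 6 × $18.13 standing = $1,305.20
Heat pump: 69,857,820 BTU / 3412 = 20,470 kWh heat; / 2.30 = 8,902 kWh in → × $0.345 = $3,071.12; + 6 × $20.43 standing = $3,193.70
Difference = |$1,305.20 − $3,193.70| = $1,888.51

$1888.51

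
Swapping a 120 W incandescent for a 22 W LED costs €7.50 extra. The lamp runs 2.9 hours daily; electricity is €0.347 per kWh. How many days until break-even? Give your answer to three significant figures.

Power saved = 120 − 22 = 98 W
Daily energy saved = 98 W × 2.9 h = 284.2 Wh = 0.2842 kWh
Daily savings = 0.2842 × €0.347 = €0.0986
Payback = €7.50 / €0.0986 per day = 76.05 days

76.1 days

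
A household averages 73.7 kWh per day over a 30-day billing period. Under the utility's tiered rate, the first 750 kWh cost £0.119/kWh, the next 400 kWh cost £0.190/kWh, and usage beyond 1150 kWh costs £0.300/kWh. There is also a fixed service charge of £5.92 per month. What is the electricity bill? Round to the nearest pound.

Usage = 73.7 kWh/day × 30 days = 2211 kWh
First 750 kWh × £0.119 = £89.25
Next 400 kWh × £0.190 = £76.00
Remaining 1061 kWh × £0.300 = £318.30
Energy charge = £483.55; + service £5.92 = £489.47 ≈ £489

£489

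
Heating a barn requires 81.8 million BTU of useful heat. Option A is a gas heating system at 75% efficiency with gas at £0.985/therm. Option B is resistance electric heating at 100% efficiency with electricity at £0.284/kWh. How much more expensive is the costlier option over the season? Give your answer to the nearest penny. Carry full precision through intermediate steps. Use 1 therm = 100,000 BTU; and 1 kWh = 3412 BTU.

Heat load = 81.8 × 10⁶ BTU = 81,800,000 BTU
Gas: input = 81,800,000 / 0.75 = 109,066,667 BTU = 1,091 therm → 1,091 × £0.985 = £1,074.31
Electric: 81,800,000 BTU / 3412 = 23,970 kWh → × £0.284 = £6,808.68
Difference = |£1,074.31 − £6,808.68| = £5,734.37

£5734.37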